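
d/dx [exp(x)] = exp(x)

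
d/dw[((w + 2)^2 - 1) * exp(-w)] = (-w^2 - 2*w + 1)*exp(-w)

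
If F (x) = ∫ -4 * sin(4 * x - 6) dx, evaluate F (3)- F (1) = -cos(2) + cos(6)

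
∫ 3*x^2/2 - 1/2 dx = x^3/2 - x/2 + C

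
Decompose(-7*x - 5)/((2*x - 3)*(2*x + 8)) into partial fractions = -31/(22*(2*x - 3)) - 23/(22*(x + 4))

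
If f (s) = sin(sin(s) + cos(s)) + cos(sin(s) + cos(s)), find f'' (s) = 2*sqrt(2)*sin(s)*sin(sqrt(2)*sin(s + pi/4) + pi/4)*cos(s) - 2*sin(s + pi/4)*cos(sqrt(2)*sin(s + pi/4) + pi/4) - sqrt(2)*sin(sqrt(2)*sin(s + pi/4) + pi/4)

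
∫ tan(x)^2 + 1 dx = tan(x) + C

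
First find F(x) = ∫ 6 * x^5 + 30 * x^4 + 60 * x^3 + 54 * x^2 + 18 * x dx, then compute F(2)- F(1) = 627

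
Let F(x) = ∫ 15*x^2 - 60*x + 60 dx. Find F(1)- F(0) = 35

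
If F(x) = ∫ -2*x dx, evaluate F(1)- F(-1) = 0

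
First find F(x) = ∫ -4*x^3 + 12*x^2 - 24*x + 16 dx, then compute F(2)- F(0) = 0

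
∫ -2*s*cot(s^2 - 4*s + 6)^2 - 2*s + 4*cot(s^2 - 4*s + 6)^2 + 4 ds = cot((s - 2)^2 + 2) + C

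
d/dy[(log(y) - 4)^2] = (2*log(y) - 8)/y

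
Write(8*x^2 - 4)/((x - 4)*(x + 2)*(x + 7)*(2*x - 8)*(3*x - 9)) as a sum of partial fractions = 97/(9075*(x + 7)) - 7/(1350*(x + 2)) + 17/(75*(x - 3)) - 1517/(6534*(x - 4)) + 31/(99*(x - 4)^2)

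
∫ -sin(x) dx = cos(x) + C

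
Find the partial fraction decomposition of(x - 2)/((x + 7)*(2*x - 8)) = 9/(22*(x + 7)) + 1/(11*(x - 4))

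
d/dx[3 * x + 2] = 3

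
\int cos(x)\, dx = sin(x) + C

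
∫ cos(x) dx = sin(x) + C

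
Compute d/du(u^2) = 2*u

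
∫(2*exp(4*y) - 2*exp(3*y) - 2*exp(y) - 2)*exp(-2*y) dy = -4*sinh(y) + 2*cosh(2*y) + C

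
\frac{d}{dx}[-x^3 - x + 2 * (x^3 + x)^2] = 12*x^5 + 16*x^3 - 3*x^2 + 4*x - 1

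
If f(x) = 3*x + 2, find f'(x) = 3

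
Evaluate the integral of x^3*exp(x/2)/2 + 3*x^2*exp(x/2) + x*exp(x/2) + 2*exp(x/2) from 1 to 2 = -3*exp(1/2) + 12*E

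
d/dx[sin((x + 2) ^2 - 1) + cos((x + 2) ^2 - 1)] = -2*x*sin(x^2 + 4*x + 3) + 2*x*cos(x^2 + 4*x + 3) - 4*sin(x^2 + 4*x + 3) + 4*cos(x^2 + 4*x + 3)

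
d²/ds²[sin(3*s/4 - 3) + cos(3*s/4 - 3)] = -9*sqrt(2)*cos(-3*s/4 + pi/4 + 3)/16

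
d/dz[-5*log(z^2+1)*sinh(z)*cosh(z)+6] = -5*(z^2*log(z^2 + 1)*cosh(2*z) + z*sinh(2*z) + log(z^2 + 1)*cosh(2*z))/(z^2 + 1)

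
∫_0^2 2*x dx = 4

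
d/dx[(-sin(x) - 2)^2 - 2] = 2*(sin(x) + 2)*cos(x)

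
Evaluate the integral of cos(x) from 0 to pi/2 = 1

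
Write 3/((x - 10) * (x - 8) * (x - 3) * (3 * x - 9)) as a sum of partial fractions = 12/(1225*(x - 3)) + 1/(35*(x - 3)^2) - 1/(50*(x - 8)) + 1/(98*(x - 10))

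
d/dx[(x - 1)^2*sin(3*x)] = 3*x^2*cos(3*x) + 2*x*sin(3*x) - 6*x*cos(3*x) - 2*sin(3*x) + 3*cos(3*x)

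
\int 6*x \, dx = 3*x^2 + C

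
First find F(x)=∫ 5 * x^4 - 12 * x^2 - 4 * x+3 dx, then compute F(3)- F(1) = 128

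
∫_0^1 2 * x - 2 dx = -1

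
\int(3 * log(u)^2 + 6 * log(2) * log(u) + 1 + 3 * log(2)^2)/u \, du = log(2*u)^3 + log(2*u) + C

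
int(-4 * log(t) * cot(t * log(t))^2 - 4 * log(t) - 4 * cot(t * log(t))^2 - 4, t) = 4*cot(t*log(t)) + C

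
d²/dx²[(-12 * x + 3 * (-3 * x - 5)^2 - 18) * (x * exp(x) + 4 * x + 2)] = 27*x^3*exp(x) + 240*x^2*exp(x) + 531*x*exp(x) + 648*x + 270*exp(x) + 732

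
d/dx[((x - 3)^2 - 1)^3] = 6*x^5 - 90*x^4 + 528*x^3 - 1512*x^2 + 2112*x - 1152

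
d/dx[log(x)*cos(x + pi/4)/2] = (-x*log(x)*sin(x + pi/4) + cos(x + pi/4))/(2*x)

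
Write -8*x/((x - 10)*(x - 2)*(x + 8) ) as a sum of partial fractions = 16/(45*(x + 8)) + 1/(5*(x - 2)) - 5/(9*(x - 10))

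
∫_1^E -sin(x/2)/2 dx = -cos(1/2) + cos(E/2)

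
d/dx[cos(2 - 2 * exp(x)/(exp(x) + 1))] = 2*exp(x)*sin(2 - 2*exp(x)/(exp(x) + 1))/(exp(2*x) + 2*exp(x) + 1)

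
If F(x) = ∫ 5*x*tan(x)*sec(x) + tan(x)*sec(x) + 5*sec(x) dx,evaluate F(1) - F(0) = -1 + 6*sec(1)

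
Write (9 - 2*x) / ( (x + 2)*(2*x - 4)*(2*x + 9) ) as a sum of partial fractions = 36/(65*(2*x + 9)) - 13/(40*(x + 2)) + 5/(104*(x - 2))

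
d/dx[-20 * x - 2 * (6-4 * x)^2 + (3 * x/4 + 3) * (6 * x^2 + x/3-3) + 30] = 27*x^2/2 - 55*x/2 + 299/4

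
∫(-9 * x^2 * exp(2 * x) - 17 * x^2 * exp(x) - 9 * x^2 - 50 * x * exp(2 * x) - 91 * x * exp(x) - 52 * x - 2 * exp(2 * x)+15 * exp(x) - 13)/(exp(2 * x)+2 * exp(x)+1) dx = ((3*x - 7)*(exp(x) + 1) - exp(x))*(x - (x + 6)^2 + 6)/(exp(x) + 1) + C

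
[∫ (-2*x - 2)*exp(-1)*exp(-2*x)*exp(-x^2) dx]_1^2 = -exp(-4) + exp(-9)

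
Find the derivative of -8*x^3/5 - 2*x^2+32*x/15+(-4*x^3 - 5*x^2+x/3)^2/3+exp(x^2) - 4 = 32*x^5 + 200*x^4/3 + 268*x^3/9 - 122*x^2/15 + 2*x*exp(x^2) - 106*x/27 + 32/15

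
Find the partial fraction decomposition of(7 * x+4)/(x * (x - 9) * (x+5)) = -31/(70*(x + 5)) + 67/(126*(x - 9)) - 4/(45*x)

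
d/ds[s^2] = 2*s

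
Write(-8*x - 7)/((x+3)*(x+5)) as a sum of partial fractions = -33/(2*(x + 5)) + 17/(2*(x + 3))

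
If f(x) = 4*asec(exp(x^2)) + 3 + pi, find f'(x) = 8*x*exp(-x^2)/sqrt(1 - exp(-2*x^2))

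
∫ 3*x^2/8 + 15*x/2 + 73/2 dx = x^3/8 + 15*x^2/4 + 73*x/2 + C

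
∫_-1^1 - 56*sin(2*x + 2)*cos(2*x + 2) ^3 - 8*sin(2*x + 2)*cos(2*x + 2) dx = (-16 + 7*sin(4)^2)*sin(4)^2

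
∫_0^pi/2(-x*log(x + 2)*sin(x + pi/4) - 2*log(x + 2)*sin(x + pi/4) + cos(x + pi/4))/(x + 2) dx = -sqrt(2)*log(pi/2 + 2)/2 - sqrt(2)*log(2)/2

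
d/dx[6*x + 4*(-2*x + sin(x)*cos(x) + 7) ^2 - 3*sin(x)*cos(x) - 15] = 32*x*sin(x)^2 + 16*x - 16*sin(x)^3*cos(x) - 106*sin(x)^2 - 8*sin(x)*cos(x) - 53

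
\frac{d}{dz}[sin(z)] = cos(z)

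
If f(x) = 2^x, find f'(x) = 2^x*log(2)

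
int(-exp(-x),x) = exp(-x) + C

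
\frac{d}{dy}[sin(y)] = cos(y)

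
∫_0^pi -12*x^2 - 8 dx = -4*pi^3 - 8*pi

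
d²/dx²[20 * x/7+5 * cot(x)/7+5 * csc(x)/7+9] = 5*(-1 + 2*cos(x)/sin(x)^2 + 2/sin(x)^2)/(7*sin(x))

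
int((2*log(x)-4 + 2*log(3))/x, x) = (log(3*x) - 2)^2 + C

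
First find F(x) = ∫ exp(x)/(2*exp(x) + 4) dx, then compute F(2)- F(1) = -log(2 + E)/2 + log(2 + exp(2))/2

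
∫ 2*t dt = t^2 + C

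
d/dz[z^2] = 2*z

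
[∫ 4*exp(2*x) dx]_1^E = -2*exp(2) + 2*exp(2*E)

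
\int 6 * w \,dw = 3*w^2 + C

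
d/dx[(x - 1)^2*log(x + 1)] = (2*x^2*log(x + 1) + x^2 - 2*x - 2*log(x + 1) + 1)/(x + 1)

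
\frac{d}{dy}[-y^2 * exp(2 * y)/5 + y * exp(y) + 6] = -2*y^2*exp(2*y)/5 - 2*y*exp(2*y)/5 + y*exp(y) + exp(y)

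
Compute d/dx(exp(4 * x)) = 4*exp(4*x)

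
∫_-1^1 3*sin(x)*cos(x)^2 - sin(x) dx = 0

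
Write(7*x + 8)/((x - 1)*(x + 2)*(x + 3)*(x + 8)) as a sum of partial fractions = 8/(45*(x + 8)) - 13/(20*(x + 3)) + 1/(3*(x + 2)) + 5/(36*(x - 1))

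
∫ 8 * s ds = 4*s^2 + C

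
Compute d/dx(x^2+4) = 2*x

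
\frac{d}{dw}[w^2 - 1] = 2*w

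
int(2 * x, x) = x^2 + C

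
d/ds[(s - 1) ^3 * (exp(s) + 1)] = s^3*exp(s) + 3*s^2 - 3*s*exp(s) - 6*s + 2*exp(s) + 3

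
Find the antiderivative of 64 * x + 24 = 32*x^2 + 24*x + C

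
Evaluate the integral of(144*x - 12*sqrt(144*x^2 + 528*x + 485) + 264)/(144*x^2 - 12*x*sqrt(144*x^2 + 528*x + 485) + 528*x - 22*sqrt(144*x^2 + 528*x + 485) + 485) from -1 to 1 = log(-34 + sqrt(1157)) - log(-10 + sqrt(101))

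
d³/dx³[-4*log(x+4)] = -8/(x^3 + 12*x^2 + 48*x + 64)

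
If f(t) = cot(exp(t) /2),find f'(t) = -exp(t)/(2*sin(exp(t)/2)^2)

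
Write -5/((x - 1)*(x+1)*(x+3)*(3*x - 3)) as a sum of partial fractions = 5/(96*(x + 3)) - 5/(24*(x + 1)) + 5/(32*(x - 1)) - 5/(24*(x - 1)^2)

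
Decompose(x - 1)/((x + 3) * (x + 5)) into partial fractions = 3/(x + 5) - 2/(x + 3)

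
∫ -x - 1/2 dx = -x^2/2 - x/2 + C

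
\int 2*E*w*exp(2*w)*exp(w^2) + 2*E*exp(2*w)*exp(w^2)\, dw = exp((w + 1)^2) + C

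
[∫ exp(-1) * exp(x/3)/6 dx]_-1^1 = -exp(-4/3)/2 + exp(-2/3)/2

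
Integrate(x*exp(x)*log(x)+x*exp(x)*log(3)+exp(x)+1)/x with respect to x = (exp(x) + 1)*log(3*x) + C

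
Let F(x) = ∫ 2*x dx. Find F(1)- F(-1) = 0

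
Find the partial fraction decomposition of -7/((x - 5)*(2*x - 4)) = 7/(6*(x - 2)) - 7/(6*(x - 5))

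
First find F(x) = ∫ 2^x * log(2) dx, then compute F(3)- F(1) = 6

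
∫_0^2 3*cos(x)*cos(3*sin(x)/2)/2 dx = sin(3*sin(2)/2)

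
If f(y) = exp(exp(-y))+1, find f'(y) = -exp(-y + exp(-y))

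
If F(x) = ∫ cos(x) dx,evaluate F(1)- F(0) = sin(1)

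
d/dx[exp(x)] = exp(x)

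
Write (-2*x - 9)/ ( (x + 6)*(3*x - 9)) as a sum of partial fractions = -1/(9*(x + 6)) - 5/(9*(x - 3))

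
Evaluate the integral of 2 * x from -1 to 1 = 0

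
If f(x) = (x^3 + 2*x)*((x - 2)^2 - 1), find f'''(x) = 60*x^2 - 96*x + 30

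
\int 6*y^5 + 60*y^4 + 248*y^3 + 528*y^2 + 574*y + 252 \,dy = y^6 + 12*y^5 + 62*y^4 + 176*y^3 + 287*y^2 + 252*y + C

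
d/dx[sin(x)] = cos(x)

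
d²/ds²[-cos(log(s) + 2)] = sqrt(2)*cos(log(s) + pi/4 + 2)/s^2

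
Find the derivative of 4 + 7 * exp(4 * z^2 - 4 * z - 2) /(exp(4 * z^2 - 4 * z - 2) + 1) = (56*z*exp(-4*z^2 + 4*z + 2) - 28*exp(-4*z^2 + 4*z + 2))/(exp(4)*exp(8*z)*exp(-8*z^2) + 2*exp(2)*exp(4*z)*exp(-4*z^2) + 1)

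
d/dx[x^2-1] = 2*x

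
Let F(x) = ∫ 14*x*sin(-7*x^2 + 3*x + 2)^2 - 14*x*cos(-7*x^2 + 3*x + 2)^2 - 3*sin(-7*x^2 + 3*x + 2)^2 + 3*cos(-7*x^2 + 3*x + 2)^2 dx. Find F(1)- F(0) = -sin(4)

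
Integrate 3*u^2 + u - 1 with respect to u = u^3 + u^2/2 - u + C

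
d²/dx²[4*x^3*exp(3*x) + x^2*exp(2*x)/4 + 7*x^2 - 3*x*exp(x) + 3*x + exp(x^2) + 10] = 36*x^3*exp(3*x) + 72*x^2*exp(3*x) + x^2*exp(2*x) + 4*x^2*exp(x^2) + 24*x*exp(3*x) + 2*x*exp(2*x) - 3*x*exp(x) + exp(2*x)/2 - 6*exp(x) + 2*exp(x^2) + 14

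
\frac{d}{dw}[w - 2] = 1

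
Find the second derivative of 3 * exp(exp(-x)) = (3*exp(x + exp(-x)) + 3*exp(exp(-x)))*exp(-2*x)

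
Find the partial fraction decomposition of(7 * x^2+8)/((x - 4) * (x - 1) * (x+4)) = 3/(x + 4) - 1/(x - 1) + 5/(x - 4)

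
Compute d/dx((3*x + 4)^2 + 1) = 18*x + 24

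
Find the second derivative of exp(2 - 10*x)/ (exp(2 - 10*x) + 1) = (-100*exp(10*x - 2) + 100*exp(20*x - 4))/(exp(-6)*exp(30*x) + 3*exp(-4)*exp(20*x) + 3*exp(-2)*exp(10*x) + 1)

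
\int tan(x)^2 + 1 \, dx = tan(x) + C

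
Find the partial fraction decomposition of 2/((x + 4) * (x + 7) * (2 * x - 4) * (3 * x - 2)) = -27/(1288*(3*x - 2)) - 1/(621*(x + 7)) + 1/(252*(x + 4)) + 1/(216*(x - 2))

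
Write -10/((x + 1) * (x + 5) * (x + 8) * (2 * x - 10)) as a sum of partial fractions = 5/(273*(x + 8)) - 1/(24*(x + 5)) + 5/(168*(x + 1)) - 1/(156*(x - 5))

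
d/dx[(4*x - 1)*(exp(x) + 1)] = 4*x*exp(x) + 3*exp(x) + 4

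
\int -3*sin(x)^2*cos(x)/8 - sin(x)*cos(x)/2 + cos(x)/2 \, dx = (2 - sin(x))*(sin(x) + 2)^2/8 + C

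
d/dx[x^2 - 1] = 2*x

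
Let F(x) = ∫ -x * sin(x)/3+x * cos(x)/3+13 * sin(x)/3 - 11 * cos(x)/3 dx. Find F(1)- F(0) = -11*sin(1)/3 - 11*cos(1)/3 + 4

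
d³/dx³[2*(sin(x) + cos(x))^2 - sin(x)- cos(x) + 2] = -16*cos(2*x) + sqrt(2)*cos(x + pi/4)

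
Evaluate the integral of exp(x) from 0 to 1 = -1 + E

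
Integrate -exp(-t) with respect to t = exp(-t) + C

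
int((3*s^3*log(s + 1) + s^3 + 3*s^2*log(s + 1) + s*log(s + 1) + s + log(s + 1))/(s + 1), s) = s*(s^2 + 1)*log(s + 1) + C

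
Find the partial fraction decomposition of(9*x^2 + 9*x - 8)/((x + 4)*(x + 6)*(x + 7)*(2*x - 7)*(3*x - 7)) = -2511/(46550*(3*x - 7)) + 428/(8379*(2*x - 7)) + 185/(882*(x + 7)) - 131/(475*(x + 6)) + 10/(171*(x + 4))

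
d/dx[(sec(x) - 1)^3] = 3*(cos(x) - 1)^2*sin(x)/cos(x)^4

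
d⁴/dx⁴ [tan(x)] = 24*tan(x)^5 + 40*tan(x)^3 + 16*tan(x)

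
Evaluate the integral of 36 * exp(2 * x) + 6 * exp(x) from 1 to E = -18*exp(2) - 6*E + 6*exp(E) + 18*exp(2*E)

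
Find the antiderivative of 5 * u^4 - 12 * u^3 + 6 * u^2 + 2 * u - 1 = u^5 - 3*u^4 + 2*u^3 + u^2 - u + C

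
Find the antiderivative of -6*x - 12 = -3*x^2 - 12*x + C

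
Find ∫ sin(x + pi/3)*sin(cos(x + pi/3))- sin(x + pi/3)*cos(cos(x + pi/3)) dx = sin(cos(x + pi/3)) + cos(cos(x + pi/3)) + C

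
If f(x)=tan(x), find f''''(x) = 24*tan(x)^5 + 40*tan(x)^3 + 16*tan(x)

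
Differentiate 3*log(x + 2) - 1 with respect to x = 3/(x + 2)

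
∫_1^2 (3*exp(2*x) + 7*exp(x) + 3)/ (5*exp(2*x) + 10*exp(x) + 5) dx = -E/(5*(1 + E)) + exp(2)/(5*(1 + exp(2))) + 3/5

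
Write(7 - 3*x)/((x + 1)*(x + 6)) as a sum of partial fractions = -5/(x + 6) + 2/(x + 1)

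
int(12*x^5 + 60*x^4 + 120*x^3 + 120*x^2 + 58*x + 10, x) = 2*x^6 + 12*x^5 + 30*x^4 + 40*x^3 + 29*x^2 + 10*x + C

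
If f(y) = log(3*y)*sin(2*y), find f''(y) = (-4*y^2*log(y)*sin(2*y) - 4*y^2*log(3)*sin(2*y) + 4*y*cos(2*y) - sin(2*y))/y^2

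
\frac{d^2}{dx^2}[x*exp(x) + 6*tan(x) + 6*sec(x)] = x*exp(x) + 2*exp(x) + 12*tan(x)^3 + 12*tan(x)^2*sec(x) + 12*tan(x) + 6*sec(x)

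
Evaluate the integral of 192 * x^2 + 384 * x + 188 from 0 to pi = -64 - 4*pi + (4 + 4*pi)^3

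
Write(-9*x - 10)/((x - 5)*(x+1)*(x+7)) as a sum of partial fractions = 53/(72*(x + 7)) + 1/(36*(x + 1)) - 55/(72*(x - 5))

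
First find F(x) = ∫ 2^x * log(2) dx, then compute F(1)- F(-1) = 3/2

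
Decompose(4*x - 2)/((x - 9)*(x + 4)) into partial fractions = 18/(13*(x + 4)) + 34/(13*(x - 9))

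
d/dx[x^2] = 2*x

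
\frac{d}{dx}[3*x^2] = 6*x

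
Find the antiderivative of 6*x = 3*x^2 + C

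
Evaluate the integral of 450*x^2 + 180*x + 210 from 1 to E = -450 + 210*E + 90*exp(2) + 150*exp(3)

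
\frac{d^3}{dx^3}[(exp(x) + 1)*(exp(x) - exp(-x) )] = (8*exp(3*x) + exp(2*x) + 1)*exp(-x)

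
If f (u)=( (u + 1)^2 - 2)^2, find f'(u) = 4*u^3 + 12*u^2 + 4*u - 4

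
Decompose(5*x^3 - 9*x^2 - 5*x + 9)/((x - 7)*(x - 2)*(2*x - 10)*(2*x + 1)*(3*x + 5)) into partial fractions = -12/(385*(3*x + 5)) - 23/(1925*(2*x + 1)) + 1/(550*(x - 2)) - 8/(55*(x - 5)) + 4/(25*(x - 7))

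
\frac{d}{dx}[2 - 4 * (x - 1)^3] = -12*x^2 + 24*x - 12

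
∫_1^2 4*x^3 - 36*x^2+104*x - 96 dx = -9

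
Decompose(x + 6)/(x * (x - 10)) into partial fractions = 8/(5*(x - 10)) - 3/(5*x)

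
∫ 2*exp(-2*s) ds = -exp(-2*s) + C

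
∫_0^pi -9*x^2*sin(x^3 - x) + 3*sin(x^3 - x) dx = -3 - 3*cos(pi^3)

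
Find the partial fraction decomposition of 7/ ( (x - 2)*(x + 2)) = -7/(4*(x + 2)) + 7/(4*(x - 2))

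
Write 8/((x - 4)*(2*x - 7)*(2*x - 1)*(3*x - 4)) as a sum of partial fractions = 27/(65*(3*x - 4)) - 16/(105*(2*x - 1)) - 16/(39*(2*x - 7)) + 1/(7*(x - 4))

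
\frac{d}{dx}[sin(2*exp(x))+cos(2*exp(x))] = 2*sqrt(2)*exp(x)*cos(2*exp(x) + pi/4)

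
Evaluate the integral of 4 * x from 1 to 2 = 6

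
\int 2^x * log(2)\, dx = 2^x + C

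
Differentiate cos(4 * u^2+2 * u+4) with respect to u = -2*(4*u + 1)*sin(4*u^2 + 2*u + 4)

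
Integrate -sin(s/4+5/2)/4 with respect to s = cos(s/4 + 5/2) + C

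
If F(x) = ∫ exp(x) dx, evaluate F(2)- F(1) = -E + exp(2)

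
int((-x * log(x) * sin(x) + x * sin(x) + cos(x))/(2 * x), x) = (log(x) - 1)*cos(x)/2 + C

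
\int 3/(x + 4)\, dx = 3*log(x + 4) + C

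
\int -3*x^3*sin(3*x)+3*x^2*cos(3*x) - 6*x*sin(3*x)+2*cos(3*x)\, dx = x*(x^2 + 2)*cos(3*x) + C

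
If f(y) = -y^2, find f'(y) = -2*y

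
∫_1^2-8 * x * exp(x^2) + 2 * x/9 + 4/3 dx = -4*exp(4) + 5/3 + 4*E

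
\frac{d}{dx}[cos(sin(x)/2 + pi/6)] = -sin(sin(x)/2 + pi/6)*cos(x)/2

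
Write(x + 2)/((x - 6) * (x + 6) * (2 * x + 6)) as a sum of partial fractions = -1/(18*(x + 6)) + 1/(54*(x + 3)) + 1/(27*(x - 6))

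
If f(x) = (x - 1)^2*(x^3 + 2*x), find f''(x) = 20*x^3 - 24*x^2 + 18*x - 8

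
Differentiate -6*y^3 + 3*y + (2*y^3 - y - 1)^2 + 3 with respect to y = 24*y^5 - 16*y^3 - 30*y^2 + 2*y + 5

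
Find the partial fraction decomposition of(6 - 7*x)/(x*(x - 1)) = -1/(x - 1) - 6/x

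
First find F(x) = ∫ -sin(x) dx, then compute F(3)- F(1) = cos(3) - cos(1)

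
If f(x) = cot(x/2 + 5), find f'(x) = -1/(2*sin(x/2 + 5)^2)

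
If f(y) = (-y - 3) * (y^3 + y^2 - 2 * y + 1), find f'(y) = -4*y^3 - 12*y^2 - 2*y + 5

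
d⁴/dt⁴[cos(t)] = cos(t)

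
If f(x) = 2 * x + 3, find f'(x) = 2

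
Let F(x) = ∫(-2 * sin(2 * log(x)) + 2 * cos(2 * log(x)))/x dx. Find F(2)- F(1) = -1 + sqrt(2)*cos(-2*log(2) + pi/4)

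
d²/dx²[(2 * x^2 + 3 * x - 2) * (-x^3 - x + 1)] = -40*x^3 - 36*x^2 - 2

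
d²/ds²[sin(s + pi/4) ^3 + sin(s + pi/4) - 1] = -7*sin(s + pi/4)/4 + 9*cos(3*s + pi/4)/4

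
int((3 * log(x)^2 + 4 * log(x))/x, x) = (log(x) + 2)*log(x)^2 + C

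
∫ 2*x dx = x^2 + C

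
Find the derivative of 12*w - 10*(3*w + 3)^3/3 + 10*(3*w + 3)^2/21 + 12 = -270*w^2 - 3720*w/7 - 1746/7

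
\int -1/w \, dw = -log(3*w) + C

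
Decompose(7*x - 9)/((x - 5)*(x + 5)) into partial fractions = 22/(5*(x + 5)) + 13/(5*(x - 5))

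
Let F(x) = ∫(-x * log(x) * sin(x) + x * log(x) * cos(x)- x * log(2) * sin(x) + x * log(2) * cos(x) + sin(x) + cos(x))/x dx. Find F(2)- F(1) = sqrt(2)*(-sin(pi/4 + 1) + 2*sin(pi/4 + 2))*log(2)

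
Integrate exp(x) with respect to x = exp(x) + C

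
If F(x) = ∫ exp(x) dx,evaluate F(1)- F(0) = -1 + E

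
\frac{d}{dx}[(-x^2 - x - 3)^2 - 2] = 4*x^3 + 6*x^2 + 14*x + 6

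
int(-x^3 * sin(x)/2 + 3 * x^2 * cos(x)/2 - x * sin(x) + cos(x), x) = x*(x^2 + 2)*cos(x)/2 + C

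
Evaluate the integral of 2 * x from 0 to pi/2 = pi^2/4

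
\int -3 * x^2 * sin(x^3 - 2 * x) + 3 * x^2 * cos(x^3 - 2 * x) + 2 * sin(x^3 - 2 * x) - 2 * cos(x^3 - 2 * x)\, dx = sin(x*(x^2 - 2)) + cos(x*(x^2 - 2)) + C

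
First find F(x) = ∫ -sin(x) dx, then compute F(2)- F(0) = -1 + cos(2)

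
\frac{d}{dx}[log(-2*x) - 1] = 1/x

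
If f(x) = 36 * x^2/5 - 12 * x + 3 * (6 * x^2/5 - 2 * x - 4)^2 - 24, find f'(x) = 432*x^3/25 - 216*x^2/5 - 96*x/5 + 36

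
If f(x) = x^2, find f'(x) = 2*x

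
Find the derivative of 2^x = 2^x*log(2)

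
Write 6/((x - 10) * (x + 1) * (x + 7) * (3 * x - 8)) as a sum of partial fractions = -81/(3509*(3*x - 8)) - 1/(493*(x + 7)) + 1/(121*(x + 1)) + 3/(2057*(x - 10))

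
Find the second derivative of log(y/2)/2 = -1/(2*y^2)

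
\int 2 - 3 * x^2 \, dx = -x^3 + 2*x + C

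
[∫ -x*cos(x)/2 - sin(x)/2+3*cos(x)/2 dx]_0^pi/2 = 3/2 - pi/4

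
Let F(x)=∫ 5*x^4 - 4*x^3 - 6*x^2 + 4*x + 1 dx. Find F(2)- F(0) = 10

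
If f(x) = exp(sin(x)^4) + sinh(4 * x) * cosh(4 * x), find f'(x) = 4*exp(sin(x)^4)*sin(x)^3*cos(x) + 4*sinh(4*x)^2 + 4*cosh(4*x)^2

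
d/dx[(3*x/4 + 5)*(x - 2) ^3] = 3*x^3 + 3*x^2/2 - 42*x + 54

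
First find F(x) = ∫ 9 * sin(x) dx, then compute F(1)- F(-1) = 0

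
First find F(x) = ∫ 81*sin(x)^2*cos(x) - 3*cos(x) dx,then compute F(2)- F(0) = -3*sin(2) + 27*sin(2)^3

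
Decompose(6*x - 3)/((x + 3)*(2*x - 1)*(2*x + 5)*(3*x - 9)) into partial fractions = -4/(11*(2*x + 5)) + 1/(6*(x + 3)) + 1/(66*(x - 3))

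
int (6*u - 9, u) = 3*u^2 - 9*u + C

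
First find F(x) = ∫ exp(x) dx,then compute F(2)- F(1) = -E + exp(2)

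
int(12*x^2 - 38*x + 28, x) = 4*x^3 - 19*x^2 + 28*x + C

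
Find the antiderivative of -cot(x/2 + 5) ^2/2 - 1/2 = cot(x/2 + 5) + C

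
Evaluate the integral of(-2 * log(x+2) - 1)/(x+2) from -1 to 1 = -log(3)^2 - log(3)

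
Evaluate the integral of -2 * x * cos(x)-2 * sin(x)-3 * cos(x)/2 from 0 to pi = 0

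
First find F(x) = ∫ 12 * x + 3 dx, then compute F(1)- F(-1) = 6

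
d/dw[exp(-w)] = -exp(-w)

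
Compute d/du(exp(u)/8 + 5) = exp(u)/8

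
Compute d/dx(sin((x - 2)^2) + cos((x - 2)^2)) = -2*x*sin(x^2 - 4*x + 4) + 2*x*cos(x^2 - 4*x + 4) + 4*sin(x^2 - 4*x + 4) - 4*cos(x^2 - 4*x + 4)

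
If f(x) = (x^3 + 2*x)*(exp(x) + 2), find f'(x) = x^3*exp(x) + 3*x^2*exp(x) + 6*x^2 + 2*x*exp(x) + 2*exp(x) + 4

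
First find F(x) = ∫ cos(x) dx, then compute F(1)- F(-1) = 2*sin(1)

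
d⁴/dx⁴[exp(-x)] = exp(-x)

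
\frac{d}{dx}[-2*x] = -2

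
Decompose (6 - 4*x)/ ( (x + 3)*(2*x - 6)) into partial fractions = -3/(2*(x + 3)) - 1/(2*(x - 3))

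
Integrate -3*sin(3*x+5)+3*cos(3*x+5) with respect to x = sqrt(2)*sin(3*x + pi/4 + 5) + C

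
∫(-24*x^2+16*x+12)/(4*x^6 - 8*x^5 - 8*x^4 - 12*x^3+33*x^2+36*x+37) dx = -4*acot(-2*x^3 + 2*x^2 + 3*x + 6) + C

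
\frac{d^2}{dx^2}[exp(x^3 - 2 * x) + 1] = 9*x^4*exp(x^3 - 2*x) - 12*x^2*exp(x^3 - 2*x) + 6*x*exp(x^3 - 2*x) + 4*exp(x^3 - 2*x)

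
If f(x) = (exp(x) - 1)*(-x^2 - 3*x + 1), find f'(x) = -x^2*exp(x) - 5*x*exp(x) + 2*x - 2*exp(x) + 3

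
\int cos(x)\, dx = sin(x) + C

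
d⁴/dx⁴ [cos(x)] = cos(x)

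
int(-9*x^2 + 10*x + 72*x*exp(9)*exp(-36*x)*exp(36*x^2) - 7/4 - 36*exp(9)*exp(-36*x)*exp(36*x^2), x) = -3*x^3 + 5*x^2 - 7*x/4 + exp(9*(2*x - 1)^2) + C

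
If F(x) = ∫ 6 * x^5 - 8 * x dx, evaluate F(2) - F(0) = 48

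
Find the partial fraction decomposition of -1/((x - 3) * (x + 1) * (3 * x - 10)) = -9/(13*(3*x - 10)) - 1/(52*(x + 1)) + 1/(4*(x - 3))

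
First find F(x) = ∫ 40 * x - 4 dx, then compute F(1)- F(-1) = -8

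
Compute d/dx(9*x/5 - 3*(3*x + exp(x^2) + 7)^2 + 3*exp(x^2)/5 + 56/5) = -36*x^2*exp(x^2) - 12*x*exp(2*x^2) - 414*x*exp(x^2)/5 - 54*x - 18*exp(x^2) - 621/5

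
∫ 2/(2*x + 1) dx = log(-12*x - 6) + C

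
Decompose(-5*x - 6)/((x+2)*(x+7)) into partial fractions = -29/(5*(x + 7)) + 4/(5*(x + 2))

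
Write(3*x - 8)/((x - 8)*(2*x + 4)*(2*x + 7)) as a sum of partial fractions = -37/(69*(2*x + 7)) + 7/(30*(x + 2)) + 4/(115*(x - 8))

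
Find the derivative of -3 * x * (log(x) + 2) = -3*log(x) - 9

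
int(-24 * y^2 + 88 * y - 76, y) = -8*y^3 + 44*y^2 - 76*y + C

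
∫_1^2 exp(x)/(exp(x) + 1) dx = -log(1 + E) + log(1 + exp(2))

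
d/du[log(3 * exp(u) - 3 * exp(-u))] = (exp(2*u) + 1)/(exp(2*u) - 1)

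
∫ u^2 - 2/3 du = u^3/3 - 2*u/3 + C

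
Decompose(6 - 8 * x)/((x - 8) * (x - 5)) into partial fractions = 34/(3*(x - 5)) - 58/(3*(x - 8))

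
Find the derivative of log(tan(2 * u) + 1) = (2*tan(2*u)^2 + 2)/(tan(2*u) + 1)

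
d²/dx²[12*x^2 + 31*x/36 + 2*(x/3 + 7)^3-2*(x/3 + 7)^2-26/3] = 4*x/9 + 296/9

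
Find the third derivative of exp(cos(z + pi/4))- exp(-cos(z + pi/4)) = (-exp(2*cos(z + pi/4))*sin(z + pi/4)^3 + 3*exp(2*cos(z + pi/4))*sin(z + pi/4)*cos(z + pi/4) + exp(2*cos(z + pi/4))*sin(z + pi/4) - sin(z + pi/4)^3 + sin(z + pi/4) - 3*cos(2*z)/2)*exp(-cos(z + pi/4))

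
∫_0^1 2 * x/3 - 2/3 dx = -1/3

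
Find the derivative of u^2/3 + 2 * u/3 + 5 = 2*u/3 + 2/3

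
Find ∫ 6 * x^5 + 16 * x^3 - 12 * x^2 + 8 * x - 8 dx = x^6 + 4*x^4 - 4*x^3 + 4*x^2 - 8*x + C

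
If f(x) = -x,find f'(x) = -1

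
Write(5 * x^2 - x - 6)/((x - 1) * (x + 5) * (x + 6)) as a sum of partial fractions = 180/(7*(x + 6)) - 62/(3*(x + 5)) - 1/(21*(x - 1))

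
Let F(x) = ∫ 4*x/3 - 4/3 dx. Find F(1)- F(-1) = -8/3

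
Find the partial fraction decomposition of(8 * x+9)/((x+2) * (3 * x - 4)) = 59/(10*(3*x - 4)) + 7/(10*(x + 2))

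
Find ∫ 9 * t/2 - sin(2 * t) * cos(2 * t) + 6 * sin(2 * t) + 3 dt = 9*t^2/4 + 3*t + sin(t)^4 + 5*sin(t)^2 + C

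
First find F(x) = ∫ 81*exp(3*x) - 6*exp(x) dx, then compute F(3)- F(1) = -33*exp(3) + 6*E + 27*exp(9)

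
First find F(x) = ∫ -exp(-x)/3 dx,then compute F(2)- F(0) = -1/3 + exp(-2)/3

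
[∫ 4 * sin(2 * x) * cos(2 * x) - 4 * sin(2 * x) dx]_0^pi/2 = -4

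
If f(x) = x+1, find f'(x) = 1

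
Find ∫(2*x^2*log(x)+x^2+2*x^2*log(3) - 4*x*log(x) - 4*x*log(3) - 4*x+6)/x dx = ((x - 2)^2 + 2)*log(3*x) + C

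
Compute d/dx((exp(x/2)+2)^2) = 2*exp(x/2) + exp(x)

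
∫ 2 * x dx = x^2 + C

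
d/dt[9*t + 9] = 9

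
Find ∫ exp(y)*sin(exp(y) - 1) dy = -cos(exp(y) - 1) + C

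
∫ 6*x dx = 3*x^2 + C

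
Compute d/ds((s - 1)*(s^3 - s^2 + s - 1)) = 4*s^3 - 6*s^2 + 4*s - 2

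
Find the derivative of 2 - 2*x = -2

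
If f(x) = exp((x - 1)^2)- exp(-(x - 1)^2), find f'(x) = (2*x*exp(2*x^2 - 4*x + 2) + 2*x - 2*exp(2*x^2 - 4*x + 2) - 2)*exp(-x^2 + 2*x - 1)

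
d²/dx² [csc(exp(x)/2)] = (-exp(x) + 2*exp(x)/sin(exp(x)/2)^2 - 2*cos(exp(x)/2)/sin(exp(x)/2))*exp(x)/(4*sin(exp(x)/2))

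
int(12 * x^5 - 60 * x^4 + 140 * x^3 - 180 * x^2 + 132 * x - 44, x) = 2*x^6 - 12*x^5 + 35*x^4 - 60*x^3 + 66*x^2 - 44*x + C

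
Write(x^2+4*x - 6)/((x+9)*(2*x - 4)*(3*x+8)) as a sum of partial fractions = 43/(266*(3*x + 8)) + 39/(418*(x + 9)) + 3/(154*(x - 2))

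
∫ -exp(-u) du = exp(-u) + C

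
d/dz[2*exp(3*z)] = 6*exp(3*z)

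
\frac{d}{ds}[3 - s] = -1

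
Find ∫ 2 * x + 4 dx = x^2 + 4*x + C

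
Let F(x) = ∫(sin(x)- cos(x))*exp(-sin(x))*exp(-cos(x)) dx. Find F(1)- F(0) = -exp(-1) + exp(-sin(1) - cos(1))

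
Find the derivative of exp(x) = exp(x)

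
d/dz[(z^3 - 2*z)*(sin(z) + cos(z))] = sqrt(2)*(z^3*cos(z + pi/4) + 3*z^2*sin(z + pi/4) - 2*z*cos(z + pi/4) - 2*sin(z + pi/4))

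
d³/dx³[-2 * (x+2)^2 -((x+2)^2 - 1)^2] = -24*x - 48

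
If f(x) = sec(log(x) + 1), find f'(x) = tan(log(x) + 1)*sec(log(x) + 1)/x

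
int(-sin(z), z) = cos(z) + C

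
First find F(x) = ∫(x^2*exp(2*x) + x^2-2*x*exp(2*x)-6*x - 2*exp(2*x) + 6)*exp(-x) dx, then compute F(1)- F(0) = -E + exp(-1)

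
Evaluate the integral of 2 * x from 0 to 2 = 4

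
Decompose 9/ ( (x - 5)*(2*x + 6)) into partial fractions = -9/(16*(x + 3)) + 9/(16*(x - 5))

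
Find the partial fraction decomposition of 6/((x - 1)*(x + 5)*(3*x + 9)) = 1/(6*(x + 5)) - 1/(4*(x + 3)) + 1/(12*(x - 1))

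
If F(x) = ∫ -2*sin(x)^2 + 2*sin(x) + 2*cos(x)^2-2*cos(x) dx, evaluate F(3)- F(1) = -(-1 + cos(1) + sin(1))^2 + (-1 + cos(3) + sin(3))^2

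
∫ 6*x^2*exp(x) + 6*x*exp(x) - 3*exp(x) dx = (6*x^2 - 6*x + 3)*exp(x) + C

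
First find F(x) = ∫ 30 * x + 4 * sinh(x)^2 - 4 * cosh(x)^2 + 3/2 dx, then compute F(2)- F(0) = 55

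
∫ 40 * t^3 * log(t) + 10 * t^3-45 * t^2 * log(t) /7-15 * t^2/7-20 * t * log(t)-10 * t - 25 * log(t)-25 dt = 5*t*(14*t^3 - 3*t^2 - 14*t - 35)*log(t)/7 + C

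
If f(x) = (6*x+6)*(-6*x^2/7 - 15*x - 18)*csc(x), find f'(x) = 18*(2*x^3*cos(x)/(7*sin(x)) - 6*x^2/7 + 37*x^2*cos(x)/(7*sin(x)) - 74*x/7 + 11*x*cos(x)/sin(x) - 11 + 6*cos(x)/sin(x))/sin(x)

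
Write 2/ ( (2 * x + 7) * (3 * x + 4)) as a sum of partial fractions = 6/(13*(3*x + 4)) - 4/(13*(2*x + 7))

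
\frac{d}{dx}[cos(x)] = -sin(x)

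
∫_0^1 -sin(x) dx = -1 + cos(1)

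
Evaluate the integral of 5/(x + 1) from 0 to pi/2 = 5*log(1 + pi/2)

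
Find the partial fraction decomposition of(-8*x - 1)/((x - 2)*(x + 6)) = -47/(8*(x + 6)) - 17/(8*(x - 2))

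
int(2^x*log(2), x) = 2^x + C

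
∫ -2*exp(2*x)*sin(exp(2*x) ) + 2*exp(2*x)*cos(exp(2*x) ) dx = sqrt(2)*sin(exp(2*x) + pi/4) + C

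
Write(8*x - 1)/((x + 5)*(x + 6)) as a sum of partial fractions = 49/(x + 6) - 41/(x + 5)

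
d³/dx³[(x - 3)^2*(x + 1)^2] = 24*x - 24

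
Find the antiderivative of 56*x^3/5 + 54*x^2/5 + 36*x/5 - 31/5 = 14*x^4/5 + 18*x^3/5 + 18*x^2/5 - 31*x/5 + C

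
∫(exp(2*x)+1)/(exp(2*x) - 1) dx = log(sinh(x)) + C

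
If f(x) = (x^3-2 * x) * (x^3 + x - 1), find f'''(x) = 120*x^3 - 24*x - 6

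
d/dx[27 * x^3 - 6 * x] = 81*x^2 - 6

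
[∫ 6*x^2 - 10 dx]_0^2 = -4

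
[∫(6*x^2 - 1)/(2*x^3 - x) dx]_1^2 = log(14)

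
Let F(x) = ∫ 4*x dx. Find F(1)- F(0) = 2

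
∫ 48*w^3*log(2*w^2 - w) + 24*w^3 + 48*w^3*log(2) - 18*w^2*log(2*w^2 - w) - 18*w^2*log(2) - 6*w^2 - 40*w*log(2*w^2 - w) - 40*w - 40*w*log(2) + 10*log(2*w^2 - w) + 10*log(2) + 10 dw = 2*w*(2*w - 1)*(3*w^2 - 5)*log(2*w*(2*w - 1)) + C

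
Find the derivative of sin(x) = cos(x)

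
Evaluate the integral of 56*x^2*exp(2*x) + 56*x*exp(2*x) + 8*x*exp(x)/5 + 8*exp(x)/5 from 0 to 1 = 8*E/5 + 28*exp(2)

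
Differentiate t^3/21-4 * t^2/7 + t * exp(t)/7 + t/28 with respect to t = t^2/7 + t*exp(t)/7 - 8*t/7 + exp(t)/7 + 1/28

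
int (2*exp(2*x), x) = exp(2*x) + C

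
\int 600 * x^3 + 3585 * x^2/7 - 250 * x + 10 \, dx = 150*x^4 + 1195*x^3/7 - 125*x^2 + 10*x + C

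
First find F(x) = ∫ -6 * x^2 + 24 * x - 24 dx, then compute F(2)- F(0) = -16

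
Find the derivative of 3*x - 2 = 3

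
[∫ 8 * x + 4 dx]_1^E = -8 + 4*E + 4*exp(2)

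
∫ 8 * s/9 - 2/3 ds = 4*s^2/9 - 2*s/3 + C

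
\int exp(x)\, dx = exp(x) + C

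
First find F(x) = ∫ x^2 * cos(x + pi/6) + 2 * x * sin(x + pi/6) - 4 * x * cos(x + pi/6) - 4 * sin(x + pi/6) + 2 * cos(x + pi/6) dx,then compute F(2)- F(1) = -2*sin(pi/6 + 2) + sin(pi/6 + 1)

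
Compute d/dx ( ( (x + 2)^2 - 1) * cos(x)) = -x^2*sin(x) - 4*x*sin(x) + 2*x*cos(x) - 3*sin(x) + 4*cos(x)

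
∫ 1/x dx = log(x) + C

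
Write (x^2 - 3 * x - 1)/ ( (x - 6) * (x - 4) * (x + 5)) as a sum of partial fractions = 13/(33*(x + 5)) - 1/(6*(x - 4)) + 17/(22*(x - 6))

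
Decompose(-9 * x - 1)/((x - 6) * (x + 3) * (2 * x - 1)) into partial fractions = 2/(7*(2*x - 1)) + 26/(63*(x + 3)) - 5/(9*(x - 6))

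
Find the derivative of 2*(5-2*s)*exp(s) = -4*s*exp(s) + 6*exp(s)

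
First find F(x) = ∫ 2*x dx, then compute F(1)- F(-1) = 0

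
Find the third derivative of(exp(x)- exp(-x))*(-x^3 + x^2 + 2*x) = (-x^3*exp(2*x) - x^3 - 8*x^2*exp(2*x) + 10*x^2 - 10*x*exp(2*x) - 22*x + 6*exp(2*x) + 6)*exp(-x)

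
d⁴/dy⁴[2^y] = 2^y*log(2)^4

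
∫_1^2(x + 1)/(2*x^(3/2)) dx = sqrt(2)/2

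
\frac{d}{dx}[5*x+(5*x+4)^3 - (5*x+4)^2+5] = 375*x^2 + 550*x + 205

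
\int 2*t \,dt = t^2 + C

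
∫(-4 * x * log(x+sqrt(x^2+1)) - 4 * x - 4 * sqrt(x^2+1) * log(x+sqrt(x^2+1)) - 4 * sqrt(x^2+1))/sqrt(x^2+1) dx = -4*(x + sqrt(x^2 + 1))*log(x + sqrt(x^2 + 1)) + C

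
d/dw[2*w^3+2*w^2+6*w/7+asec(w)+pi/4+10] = (42*w^4*sqrt(1 - 1/w^2) + 28*w^3*sqrt(1 - 1/w^2) + 6*w^2*sqrt(1 - 1/w^2) + 7)/(7*w^2*sqrt(1 - 1/w^2))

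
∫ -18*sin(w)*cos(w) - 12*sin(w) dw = (3*cos(w) + 2)^2 + C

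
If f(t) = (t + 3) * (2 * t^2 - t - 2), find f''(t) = 12*t + 10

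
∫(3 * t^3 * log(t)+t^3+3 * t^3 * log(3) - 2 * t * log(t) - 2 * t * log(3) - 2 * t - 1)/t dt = -(-t^3 + 2*t + 1)*log(3*t) + C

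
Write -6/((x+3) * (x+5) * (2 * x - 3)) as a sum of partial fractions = -8/(39*(2*x - 3)) - 3/(13*(x + 5)) + 1/(3*(x + 3))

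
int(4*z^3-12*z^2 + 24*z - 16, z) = z^4 - 4*z^3 + 12*z^2 - 16*z + C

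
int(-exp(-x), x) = exp(-x) + C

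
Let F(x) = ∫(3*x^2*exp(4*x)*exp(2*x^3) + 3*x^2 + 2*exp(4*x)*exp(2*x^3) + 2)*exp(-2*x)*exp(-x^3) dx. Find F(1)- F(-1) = -2*exp(-3) + 2*exp(3)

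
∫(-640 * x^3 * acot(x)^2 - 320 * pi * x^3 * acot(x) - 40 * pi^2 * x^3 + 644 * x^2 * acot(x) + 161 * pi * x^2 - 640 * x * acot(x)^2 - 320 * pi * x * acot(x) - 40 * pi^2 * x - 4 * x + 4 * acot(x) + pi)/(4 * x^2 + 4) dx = x*(-20*x*(4*acot(x) + pi) + 1)*(4*acot(x) + pi)/4 + C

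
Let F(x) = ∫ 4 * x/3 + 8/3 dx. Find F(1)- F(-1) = 16/3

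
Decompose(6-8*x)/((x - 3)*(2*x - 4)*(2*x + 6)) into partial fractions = 1/(4*(x + 3)) + 1/(2*(x - 2)) - 3/(4*(x - 3))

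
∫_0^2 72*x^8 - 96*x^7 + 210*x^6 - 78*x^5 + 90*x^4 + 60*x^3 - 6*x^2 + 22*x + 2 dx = 4880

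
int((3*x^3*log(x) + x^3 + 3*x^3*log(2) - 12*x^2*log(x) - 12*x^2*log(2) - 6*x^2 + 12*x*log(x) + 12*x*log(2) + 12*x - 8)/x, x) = (x - 2)^3*log(2*x) + C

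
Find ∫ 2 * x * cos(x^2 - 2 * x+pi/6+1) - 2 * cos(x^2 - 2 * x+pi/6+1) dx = sin((x - 1)^2 + pi/6) + C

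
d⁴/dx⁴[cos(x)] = cos(x)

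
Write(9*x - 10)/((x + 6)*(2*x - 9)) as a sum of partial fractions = 61/(21*(2*x - 9)) + 64/(21*(x + 6))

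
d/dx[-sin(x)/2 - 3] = -cos(x)/2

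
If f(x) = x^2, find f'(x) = 2*x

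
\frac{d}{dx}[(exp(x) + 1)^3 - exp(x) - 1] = 3*exp(3*x) + 6*exp(2*x) + 2*exp(x)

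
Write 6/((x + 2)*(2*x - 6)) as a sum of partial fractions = -3/(5*(x + 2)) + 3/(5*(x - 3))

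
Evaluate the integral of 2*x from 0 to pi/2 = pi^2/4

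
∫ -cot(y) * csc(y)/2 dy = csc(y)/2 + C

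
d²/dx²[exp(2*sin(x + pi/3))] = -2*exp(2*sin(x + pi/3))*sin(x + pi/3) + 4*exp(2*sin(x + pi/3))*cos(x + pi/3)^2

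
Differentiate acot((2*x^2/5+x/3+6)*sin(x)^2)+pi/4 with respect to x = (-90*x^2*sin(2*x) - 180*x*sin(x)^2 - 75*x*sin(2*x) - 75*sin(x)^2 - 1350*sin(2*x))/(36*x^4*sin(x)^4 + 60*x^3*sin(x)^4 + 1105*x^2*sin(x)^4 + 900*x*sin(x)^4 + 8100*sin(x)^4 + 225)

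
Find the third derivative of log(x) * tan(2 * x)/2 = (24*x^3*(-1 + cos(2*x)^(-2))^2*log(x) - 24*x^3*log(x) + 32*x^3*log(x)/cos(2*x)^2 + 12*x^2*sin(2*x)/cos(2*x)^3 - 3*x/cos(2*x)^2 + tan(2*x))/x^3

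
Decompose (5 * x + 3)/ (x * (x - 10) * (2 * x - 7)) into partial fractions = -82/(91*(2*x - 7)) + 53/(130*(x - 10)) + 3/(70*x)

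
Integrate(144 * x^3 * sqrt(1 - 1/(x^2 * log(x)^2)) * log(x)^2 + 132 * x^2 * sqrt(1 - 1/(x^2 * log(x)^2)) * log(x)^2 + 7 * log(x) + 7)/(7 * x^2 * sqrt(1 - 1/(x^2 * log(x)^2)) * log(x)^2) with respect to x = 72*x^2/7 + 132*x/7 + asec(x*log(x)) + C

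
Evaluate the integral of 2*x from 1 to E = -1 + exp(2)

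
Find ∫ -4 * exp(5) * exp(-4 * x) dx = exp(5 - 4*x) + C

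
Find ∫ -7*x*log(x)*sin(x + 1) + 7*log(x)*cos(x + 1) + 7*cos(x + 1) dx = 7*x*log(x)*cos(x + 1) + C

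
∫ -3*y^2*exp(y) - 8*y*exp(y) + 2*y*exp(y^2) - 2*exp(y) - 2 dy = -y*(3*y + 2)*exp(y) - 2*y + exp(y^2) + C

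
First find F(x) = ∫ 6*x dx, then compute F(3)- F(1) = 24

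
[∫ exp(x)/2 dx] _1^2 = -E/2 + exp(2)/2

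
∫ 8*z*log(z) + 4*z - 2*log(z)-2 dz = 2*z*(2*z - 1)*log(z) + C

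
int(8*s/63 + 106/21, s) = 4*s^2/63 + 106*s/21 + C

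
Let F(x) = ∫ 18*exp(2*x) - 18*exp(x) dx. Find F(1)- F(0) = (-3 + 3*E)^2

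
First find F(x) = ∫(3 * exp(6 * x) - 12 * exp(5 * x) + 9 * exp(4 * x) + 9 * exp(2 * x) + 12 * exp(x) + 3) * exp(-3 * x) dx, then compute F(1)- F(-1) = (-2 - exp(-1) + E)^3 - (-E - 2 + exp(-1))^3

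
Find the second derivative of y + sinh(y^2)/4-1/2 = y^2*sinh(y^2) + cosh(y^2)/2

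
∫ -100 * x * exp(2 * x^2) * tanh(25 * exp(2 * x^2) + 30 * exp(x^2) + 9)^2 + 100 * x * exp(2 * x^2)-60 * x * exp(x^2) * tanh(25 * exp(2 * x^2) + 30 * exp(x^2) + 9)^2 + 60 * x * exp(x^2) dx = tanh((5*exp(x^2) + 3)^2) + C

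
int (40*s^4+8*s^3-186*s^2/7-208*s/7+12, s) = 8*s^5 + 2*s^4 - 62*s^3/7 - 104*s^2/7 + 12*s + C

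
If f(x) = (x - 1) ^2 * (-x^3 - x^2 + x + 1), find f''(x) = -20*x^3 + 12*x^2 + 12*x - 4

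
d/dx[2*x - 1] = 2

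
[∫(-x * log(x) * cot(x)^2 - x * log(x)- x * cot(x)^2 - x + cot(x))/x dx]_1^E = 2*cot(E) - cot(1)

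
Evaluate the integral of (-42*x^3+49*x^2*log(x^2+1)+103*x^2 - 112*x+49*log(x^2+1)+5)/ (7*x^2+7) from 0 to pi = -3*pi^2 - 5*log(1 + pi^2) + 5*pi/7 + 7*pi*log(1 + pi^2)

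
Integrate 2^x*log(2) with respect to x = 2^x + C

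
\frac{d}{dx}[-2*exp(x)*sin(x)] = -2*sqrt(2)*exp(x)*sin(x + pi/4)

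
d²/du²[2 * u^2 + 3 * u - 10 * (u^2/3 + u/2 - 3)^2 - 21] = -40*u^2/3 - 20*u + 39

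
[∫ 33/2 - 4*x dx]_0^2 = 25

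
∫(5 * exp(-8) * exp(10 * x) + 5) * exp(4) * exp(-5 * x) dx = 2*sinh(5*x - 4) + C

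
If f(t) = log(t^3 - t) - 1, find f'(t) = (3*t^2 - 1)/(t^3 - t)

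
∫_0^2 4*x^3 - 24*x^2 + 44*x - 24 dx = -8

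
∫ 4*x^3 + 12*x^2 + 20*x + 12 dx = x^4 + 4*x^3 + 10*x^2 + 12*x + C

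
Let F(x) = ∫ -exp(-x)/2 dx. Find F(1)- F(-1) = -E/2 + exp(-1)/2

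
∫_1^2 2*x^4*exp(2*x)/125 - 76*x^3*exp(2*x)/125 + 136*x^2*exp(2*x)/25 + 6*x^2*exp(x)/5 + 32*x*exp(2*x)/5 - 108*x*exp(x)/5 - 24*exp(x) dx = -5761*exp(2)/125 + 114*E/5 + 1296*exp(4)/125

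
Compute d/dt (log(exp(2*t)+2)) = 2*exp(2*t)/(exp(2*t) + 2)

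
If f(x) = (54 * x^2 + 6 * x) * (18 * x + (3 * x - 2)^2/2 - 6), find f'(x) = 972*x^3 + 2025*x^2 - 288*x - 24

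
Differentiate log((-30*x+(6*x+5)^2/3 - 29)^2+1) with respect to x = (5184*x^3 - 6480*x^2 - 7128*x + 3720)/(1296*x^4 - 2160*x^3 - 3564*x^2 + 3720*x + 3853)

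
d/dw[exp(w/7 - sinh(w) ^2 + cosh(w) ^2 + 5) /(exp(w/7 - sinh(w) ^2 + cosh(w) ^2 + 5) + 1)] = exp(w/7 + 6)/(7*exp(12)*exp(2*w/7) + 14*exp(6)*exp(w/7) + 7)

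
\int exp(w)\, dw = exp(w) + C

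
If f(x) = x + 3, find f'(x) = 1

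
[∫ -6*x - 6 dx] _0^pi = -3*pi^2 - 6*pi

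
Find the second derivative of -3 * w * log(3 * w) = -3/w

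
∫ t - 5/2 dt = t^2/2 - 5*t/2 + C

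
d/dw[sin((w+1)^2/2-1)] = (w + 1)*cos(w^2/2 + w - 1/2)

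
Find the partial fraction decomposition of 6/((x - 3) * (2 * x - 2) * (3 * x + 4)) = 27/(91*(3*x + 4)) - 3/(14*(x - 1)) + 3/(26*(x - 3))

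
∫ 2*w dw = w^2 + C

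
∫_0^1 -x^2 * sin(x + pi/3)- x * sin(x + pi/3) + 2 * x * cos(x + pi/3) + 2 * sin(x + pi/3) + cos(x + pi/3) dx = 1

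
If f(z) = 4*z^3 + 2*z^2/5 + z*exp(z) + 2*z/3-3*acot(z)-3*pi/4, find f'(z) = (180*z^4 + 15*z^3*exp(z) + 12*z^3 + 15*z^2*exp(z) + 190*z^2 + 15*z*exp(z) + 12*z + 15*exp(z) + 55)/(15*z^2 + 15)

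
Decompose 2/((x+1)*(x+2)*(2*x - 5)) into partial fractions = 8/(63*(2*x - 5)) + 2/(9*(x + 2)) - 2/(7*(x + 1))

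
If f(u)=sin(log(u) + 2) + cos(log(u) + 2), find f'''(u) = 2*(sin(log(u) + 2) + 2*cos(log(u) + 2))/u^3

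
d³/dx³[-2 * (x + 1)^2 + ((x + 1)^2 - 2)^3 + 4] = 120*x^3 + 360*x^2 + 216*x - 24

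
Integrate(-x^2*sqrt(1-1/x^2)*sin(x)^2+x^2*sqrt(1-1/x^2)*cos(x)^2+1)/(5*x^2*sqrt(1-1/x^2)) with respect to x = sin(2*x)/10 + asec(x)/5 + C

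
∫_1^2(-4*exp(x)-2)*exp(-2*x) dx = -(exp(-1) + 2)^2 + (exp(-2) + 2)^2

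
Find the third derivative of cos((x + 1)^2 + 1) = 8*x^3*sin(x^2 + 2*x + 2) + 24*x^2*sin(x^2 + 2*x + 2) + 24*x*sin(x^2 + 2*x + 2) - 12*x*cos(x^2 + 2*x + 2) + 8*sin(x^2 + 2*x + 2) - 12*cos(x^2 + 2*x + 2)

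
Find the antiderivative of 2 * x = x^2 + C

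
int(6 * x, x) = 3*x^2 + C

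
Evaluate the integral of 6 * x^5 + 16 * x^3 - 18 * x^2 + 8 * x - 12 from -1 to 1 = -36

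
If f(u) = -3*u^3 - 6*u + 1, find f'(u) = -9*u^2 - 6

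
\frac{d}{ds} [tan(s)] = cos(s)^(-2)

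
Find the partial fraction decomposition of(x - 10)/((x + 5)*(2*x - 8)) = 5/(6*(x + 5)) - 1/(3*(x - 4))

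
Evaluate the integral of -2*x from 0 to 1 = -1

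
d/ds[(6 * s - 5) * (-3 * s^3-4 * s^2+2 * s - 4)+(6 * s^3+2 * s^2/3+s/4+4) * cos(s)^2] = -6*s^3*sin(2*s) - 72*s^3 - 2*s^2*sin(2*s)/3 + 18*s^2*cos(s)^2 - 27*s^2 - s*sin(2*s)/4 + 4*s*cos(s)^2/3 + 64*s - 4*sin(2*s) + cos(s)^2/4 - 34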